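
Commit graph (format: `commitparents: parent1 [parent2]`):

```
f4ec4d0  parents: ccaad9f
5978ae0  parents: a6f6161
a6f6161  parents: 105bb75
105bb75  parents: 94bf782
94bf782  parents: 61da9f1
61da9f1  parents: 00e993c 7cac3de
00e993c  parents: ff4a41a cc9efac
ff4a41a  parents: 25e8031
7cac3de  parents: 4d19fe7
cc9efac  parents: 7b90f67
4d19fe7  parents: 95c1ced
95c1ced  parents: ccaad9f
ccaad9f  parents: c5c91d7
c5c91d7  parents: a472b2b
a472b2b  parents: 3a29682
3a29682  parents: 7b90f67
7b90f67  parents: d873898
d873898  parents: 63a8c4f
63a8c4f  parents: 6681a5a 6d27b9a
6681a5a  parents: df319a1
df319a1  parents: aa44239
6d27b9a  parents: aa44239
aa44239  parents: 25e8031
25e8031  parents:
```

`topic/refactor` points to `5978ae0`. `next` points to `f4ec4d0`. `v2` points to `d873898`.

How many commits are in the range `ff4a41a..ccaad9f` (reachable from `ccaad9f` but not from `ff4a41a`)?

11

Reachable from ccaad9f: {25e8031, 3a29682, 63a8c4f, 6681a5a, 6d27b9a, 7b90f67, a472b2b, aa44239, c5c91d7, ccaad9f, d873898, df319a1}.
Reachable from ff4a41a: {25e8031, ff4a41a}.
In ccaad9f's history but not ff4a41a's: {3a29682, 63a8c4f, 6681a5a, 6d27b9a, 7b90f67, a472b2b, aa44239, c5c91d7, ccaad9f, d873898, df319a1} — 11 commits.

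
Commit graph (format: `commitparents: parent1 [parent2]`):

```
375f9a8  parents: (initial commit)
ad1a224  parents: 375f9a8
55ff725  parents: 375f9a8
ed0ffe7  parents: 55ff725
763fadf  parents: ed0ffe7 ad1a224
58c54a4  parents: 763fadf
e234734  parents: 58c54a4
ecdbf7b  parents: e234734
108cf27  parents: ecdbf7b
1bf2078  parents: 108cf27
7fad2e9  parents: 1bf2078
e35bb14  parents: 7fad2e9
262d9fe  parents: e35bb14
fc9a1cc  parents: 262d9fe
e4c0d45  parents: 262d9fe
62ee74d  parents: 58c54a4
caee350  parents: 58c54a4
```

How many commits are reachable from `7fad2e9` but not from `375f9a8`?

10

Reachable from 7fad2e9: {108cf27, 1bf2078, 375f9a8, 55ff725, 58c54a4, 763fadf, 7fad2e9, ad1a224, e234734, ecdbf7b, ed0ffe7}.
Reachable from 375f9a8: {375f9a8}.
In 7fad2e9's history but not 375f9a8's: {108cf27, 1bf2078, 55ff725, 58c54a4, 763fadf, 7fad2e9, ad1a224, e234734, ecdbf7b, ed0ffe7} — 10 commits.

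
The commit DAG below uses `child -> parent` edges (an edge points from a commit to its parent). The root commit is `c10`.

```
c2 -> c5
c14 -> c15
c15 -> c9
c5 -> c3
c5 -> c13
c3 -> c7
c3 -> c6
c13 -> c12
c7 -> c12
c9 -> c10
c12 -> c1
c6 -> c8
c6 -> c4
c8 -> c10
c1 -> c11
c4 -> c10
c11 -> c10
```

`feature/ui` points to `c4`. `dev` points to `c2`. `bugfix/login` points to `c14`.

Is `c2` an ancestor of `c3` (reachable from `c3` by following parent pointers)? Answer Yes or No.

Ancestors of c3: {c1, c10, c11, c12, c3, c4, c6, c7, c8}.
c2 is not in that set, so it is not an ancestor of c3.

No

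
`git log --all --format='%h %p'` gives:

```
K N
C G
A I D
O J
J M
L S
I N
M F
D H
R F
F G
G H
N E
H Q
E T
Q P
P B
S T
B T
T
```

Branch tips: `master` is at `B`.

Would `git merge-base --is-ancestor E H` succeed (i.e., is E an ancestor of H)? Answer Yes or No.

No

Ancestors of H: {B, H, P, Q, T}.
E is not in that set, so it is not an ancestor of H.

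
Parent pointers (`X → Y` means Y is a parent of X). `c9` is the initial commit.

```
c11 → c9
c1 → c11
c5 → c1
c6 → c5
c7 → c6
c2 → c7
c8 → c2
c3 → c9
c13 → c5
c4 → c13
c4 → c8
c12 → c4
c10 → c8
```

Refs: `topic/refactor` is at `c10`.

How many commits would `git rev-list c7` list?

6

Walking parent pointers from c7: reachable set = {c1, c11, c5, c6, c7, c9}.
That is 6 commits.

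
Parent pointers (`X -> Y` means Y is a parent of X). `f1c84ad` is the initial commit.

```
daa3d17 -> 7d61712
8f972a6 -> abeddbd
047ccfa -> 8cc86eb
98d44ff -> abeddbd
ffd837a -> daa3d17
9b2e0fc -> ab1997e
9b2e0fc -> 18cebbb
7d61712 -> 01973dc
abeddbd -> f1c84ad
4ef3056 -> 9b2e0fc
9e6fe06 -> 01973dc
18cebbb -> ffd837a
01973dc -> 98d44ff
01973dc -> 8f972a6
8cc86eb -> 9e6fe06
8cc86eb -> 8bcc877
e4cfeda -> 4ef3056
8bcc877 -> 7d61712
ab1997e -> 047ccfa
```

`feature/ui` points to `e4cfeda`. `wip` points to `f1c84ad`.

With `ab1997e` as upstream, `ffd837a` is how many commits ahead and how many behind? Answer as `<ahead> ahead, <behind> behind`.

Reachable from ffd837a: {01973dc, 7d61712, 8f972a6, 98d44ff, abeddbd, daa3d17, f1c84ad, ffd837a}.
Reachable from ab1997e: {01973dc, 047ccfa, 7d61712, 8bcc877, 8cc86eb, 8f972a6, 98d44ff, 9e6fe06, ab1997e, abeddbd, f1c84ad}.
Only in ffd837a's history (ahead): {daa3d17, ffd837a} — 2.
Only in ab1997e's history (behind): {047ccfa, 8bcc877, 8cc86eb, 9e6fe06, ab1997e} — 5.

2 ahead, 5 behind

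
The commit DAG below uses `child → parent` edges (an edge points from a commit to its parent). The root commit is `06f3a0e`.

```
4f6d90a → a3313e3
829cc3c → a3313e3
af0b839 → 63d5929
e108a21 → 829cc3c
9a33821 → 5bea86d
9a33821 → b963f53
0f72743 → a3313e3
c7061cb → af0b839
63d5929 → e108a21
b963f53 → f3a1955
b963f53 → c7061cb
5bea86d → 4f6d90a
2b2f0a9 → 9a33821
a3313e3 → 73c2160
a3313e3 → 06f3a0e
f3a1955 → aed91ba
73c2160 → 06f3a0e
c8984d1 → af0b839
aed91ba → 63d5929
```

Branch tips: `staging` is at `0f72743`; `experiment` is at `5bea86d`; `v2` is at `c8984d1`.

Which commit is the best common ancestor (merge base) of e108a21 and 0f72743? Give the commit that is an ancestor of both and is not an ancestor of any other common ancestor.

a3313e3

Ancestors of e108a21: {06f3a0e, 73c2160, 829cc3c, a3313e3, e108a21}.
Ancestors of 0f72743: {06f3a0e, 0f72743, 73c2160, a3313e3}.
Common ancestors: {06f3a0e, 73c2160, a3313e3}.
Among these, a3313e3 is not an ancestor of any other common ancestor — it is the merge base.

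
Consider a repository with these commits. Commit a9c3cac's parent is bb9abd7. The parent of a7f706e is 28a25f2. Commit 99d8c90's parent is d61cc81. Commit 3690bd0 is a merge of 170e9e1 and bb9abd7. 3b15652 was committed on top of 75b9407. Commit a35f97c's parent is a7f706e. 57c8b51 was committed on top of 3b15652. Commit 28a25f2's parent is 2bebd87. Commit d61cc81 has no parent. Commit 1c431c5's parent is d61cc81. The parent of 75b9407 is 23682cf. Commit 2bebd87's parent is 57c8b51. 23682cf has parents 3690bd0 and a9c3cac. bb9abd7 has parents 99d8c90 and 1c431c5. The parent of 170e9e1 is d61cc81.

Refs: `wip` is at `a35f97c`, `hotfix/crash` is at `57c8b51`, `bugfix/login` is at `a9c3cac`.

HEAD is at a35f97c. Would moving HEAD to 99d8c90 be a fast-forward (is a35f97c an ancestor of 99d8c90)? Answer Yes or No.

A fast-forward from a35f97c to 99d8c90 is possible iff a35f97c is an ancestor of 99d8c90.
Ancestors of 99d8c90: {99d8c90, d61cc81}.
a35f97c is not among them, so fast-forward is not possible.

No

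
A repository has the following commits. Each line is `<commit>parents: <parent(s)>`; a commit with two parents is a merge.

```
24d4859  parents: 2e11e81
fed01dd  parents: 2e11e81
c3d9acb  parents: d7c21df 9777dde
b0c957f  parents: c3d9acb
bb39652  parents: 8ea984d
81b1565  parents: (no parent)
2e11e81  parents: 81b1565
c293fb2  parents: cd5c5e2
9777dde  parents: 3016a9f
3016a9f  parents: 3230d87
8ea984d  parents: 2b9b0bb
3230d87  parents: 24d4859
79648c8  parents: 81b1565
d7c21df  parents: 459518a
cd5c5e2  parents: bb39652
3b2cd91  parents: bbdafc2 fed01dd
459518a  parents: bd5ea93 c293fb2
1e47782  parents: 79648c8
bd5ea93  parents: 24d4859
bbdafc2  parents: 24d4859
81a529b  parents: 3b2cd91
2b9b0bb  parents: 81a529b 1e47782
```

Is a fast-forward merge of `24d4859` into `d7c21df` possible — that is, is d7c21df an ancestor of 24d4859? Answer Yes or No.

No

A fast-forward from d7c21df to 24d4859 is possible iff d7c21df is an ancestor of 24d4859.
Ancestors of 24d4859: {24d4859, 2e11e81, 81b1565}.
d7c21df is not among them, so fast-forward is not possible.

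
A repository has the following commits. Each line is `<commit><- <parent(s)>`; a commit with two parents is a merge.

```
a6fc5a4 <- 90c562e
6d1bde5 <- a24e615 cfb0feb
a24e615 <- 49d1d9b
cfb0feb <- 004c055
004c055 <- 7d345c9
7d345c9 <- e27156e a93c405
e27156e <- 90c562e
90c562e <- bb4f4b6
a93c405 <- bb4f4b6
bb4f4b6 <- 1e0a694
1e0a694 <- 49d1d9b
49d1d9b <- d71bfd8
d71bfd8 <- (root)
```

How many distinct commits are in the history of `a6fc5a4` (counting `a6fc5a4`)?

Walking parent pointers from a6fc5a4: reachable set = {1e0a694, 49d1d9b, 90c562e, a6fc5a4, bb4f4b6, d71bfd8}.
That is 6 commits.

6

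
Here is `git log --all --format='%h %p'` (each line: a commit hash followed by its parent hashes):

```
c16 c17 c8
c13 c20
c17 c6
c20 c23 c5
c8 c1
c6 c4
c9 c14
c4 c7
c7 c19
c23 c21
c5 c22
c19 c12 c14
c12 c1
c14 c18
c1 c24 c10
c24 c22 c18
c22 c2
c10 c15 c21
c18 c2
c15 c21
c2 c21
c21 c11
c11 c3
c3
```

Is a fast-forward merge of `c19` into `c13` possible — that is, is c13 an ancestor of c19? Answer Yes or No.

No

A fast-forward from c13 to c19 is possible iff c13 is an ancestor of c19.
Ancestors of c19: {c1, c10, c11, c12, c14, c15, c18, c19, c2, c21, c22, c24, c3}.
c13 is not among them, so fast-forward is not possible.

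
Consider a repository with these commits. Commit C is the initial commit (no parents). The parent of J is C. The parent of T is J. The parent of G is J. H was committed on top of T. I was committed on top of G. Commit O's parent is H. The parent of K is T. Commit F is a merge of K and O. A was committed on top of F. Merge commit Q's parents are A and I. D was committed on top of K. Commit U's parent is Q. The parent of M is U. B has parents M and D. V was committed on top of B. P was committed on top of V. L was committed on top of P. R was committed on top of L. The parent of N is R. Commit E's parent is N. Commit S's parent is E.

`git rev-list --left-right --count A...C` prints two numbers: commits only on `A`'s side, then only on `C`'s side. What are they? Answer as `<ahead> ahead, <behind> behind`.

7 ahead, 0 behind

Reachable from A: {A, C, F, H, J, K, O, T}.
Reachable from C: {C}.
Only in A's history (ahead): {A, F, H, J, K, O, T} — 7.
Only in C's history (behind): {} — 0.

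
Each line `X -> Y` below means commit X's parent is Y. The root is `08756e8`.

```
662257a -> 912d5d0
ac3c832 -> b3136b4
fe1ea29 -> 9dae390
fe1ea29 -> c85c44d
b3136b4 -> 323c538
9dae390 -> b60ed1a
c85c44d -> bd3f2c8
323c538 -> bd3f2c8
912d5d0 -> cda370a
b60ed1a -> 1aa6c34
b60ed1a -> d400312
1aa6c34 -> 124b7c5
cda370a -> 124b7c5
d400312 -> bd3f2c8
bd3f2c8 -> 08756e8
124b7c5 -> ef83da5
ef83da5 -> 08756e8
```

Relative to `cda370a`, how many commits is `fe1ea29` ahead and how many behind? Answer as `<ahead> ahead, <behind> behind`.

Reachable from fe1ea29: {08756e8, 124b7c5, 1aa6c34, 9dae390, b60ed1a, bd3f2c8, c85c44d, d400312, ef83da5, fe1ea29}.
Reachable from cda370a: {08756e8, 124b7c5, cda370a, ef83da5}.
Only in fe1ea29's history (ahead): {1aa6c34, 9dae390, b60ed1a, bd3f2c8, c85c44d, d400312, fe1ea29} — 7.
Only in cda370a's history (behind): {cda370a} — 1.

7 ahead, 1 behind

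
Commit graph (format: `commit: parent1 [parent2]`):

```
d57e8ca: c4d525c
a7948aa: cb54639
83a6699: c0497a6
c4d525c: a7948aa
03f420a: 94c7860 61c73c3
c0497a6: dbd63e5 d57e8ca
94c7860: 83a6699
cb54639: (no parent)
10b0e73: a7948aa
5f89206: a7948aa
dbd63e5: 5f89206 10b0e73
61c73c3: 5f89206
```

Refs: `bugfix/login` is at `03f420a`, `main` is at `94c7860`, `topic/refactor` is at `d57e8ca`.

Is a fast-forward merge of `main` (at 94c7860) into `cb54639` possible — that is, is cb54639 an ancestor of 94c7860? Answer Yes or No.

A fast-forward from cb54639 to 94c7860 is possible iff cb54639 is an ancestor of 94c7860.
Ancestors of 94c7860: {10b0e73, 5f89206, 83a6699, 94c7860, a7948aa, c0497a6, c4d525c, cb54639, d57e8ca, dbd63e5}.
cb54639 is among them, so fast-forward is possible.

Yes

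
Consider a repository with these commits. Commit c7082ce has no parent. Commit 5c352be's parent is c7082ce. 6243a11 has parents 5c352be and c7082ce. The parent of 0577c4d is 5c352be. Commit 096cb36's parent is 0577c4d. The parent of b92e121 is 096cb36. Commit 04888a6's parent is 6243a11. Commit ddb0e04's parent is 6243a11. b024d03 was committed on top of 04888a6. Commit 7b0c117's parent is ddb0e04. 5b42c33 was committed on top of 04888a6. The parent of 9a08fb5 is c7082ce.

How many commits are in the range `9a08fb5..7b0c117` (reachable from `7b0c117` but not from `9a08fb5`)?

4

Reachable from 7b0c117: {5c352be, 6243a11, 7b0c117, c7082ce, ddb0e04}.
Reachable from 9a08fb5: {9a08fb5, c7082ce}.
In 7b0c117's history but not 9a08fb5's: {5c352be, 6243a11, 7b0c117, ddb0e04} — 4 commits.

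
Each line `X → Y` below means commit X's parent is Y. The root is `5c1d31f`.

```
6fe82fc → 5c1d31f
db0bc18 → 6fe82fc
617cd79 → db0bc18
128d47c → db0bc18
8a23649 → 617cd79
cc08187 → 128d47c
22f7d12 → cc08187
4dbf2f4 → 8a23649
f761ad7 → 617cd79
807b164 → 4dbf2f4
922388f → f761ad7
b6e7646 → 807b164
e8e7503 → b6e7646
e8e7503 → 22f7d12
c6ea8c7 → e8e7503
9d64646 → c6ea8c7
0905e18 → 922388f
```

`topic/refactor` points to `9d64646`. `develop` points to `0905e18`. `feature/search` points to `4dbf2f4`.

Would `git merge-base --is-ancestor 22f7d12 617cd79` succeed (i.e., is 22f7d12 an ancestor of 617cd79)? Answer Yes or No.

Ancestors of 617cd79: {5c1d31f, 617cd79, 6fe82fc, db0bc18}.
22f7d12 is not in that set, so it is not an ancestor of 617cd79.

No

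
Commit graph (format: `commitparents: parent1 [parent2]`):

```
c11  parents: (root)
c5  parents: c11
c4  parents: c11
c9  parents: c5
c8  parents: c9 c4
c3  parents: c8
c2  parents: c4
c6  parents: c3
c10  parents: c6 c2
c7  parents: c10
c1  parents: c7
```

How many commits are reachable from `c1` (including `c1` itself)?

11

Walking parent pointers from c1: reachable set = {c1, c10, c11, c2, c3, c4, c5, c6, c7, c8, c9}.
That is 11 commits.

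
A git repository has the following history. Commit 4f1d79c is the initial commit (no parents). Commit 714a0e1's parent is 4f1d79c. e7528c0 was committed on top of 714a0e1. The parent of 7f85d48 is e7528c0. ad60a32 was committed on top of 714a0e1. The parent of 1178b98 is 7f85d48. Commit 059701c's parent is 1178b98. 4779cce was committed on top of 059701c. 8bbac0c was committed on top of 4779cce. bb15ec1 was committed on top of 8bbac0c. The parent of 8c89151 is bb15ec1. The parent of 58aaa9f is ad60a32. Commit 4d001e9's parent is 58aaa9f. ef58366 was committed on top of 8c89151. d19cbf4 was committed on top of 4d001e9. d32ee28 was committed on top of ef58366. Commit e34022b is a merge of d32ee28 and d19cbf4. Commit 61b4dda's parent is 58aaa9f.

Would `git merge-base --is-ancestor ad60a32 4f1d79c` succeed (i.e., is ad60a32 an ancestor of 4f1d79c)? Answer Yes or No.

No

Ancestors of 4f1d79c: {4f1d79c}.
ad60a32 is not in that set, so it is not an ancestor of 4f1d79c.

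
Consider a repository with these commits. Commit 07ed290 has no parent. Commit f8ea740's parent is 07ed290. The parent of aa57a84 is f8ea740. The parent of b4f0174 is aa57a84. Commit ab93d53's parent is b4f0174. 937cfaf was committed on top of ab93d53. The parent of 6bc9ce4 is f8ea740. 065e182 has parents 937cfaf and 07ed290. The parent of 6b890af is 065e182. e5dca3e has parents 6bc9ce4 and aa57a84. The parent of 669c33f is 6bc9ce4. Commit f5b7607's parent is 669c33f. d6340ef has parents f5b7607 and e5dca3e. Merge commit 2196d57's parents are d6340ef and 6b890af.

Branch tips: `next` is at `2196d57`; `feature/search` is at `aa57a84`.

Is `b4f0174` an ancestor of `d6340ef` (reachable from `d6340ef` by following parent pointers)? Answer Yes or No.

Ancestors of d6340ef: {07ed290, 669c33f, 6bc9ce4, aa57a84, d6340ef, e5dca3e, f5b7607, f8ea740}.
b4f0174 is not in that set, so it is not an ancestor of d6340ef.

No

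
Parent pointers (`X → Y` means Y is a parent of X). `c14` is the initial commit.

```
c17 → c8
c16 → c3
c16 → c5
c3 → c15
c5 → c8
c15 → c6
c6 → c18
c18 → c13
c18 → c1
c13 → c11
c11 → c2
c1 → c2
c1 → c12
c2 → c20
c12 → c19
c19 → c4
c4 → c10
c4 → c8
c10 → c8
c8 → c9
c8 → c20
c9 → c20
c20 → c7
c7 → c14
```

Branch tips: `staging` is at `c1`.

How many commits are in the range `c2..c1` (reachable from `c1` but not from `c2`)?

7

Reachable from c1: {c1, c10, c12, c14, c19, c2, c20, c4, c7, c8, c9}.
Reachable from c2: {c14, c2, c20, c7}.
In c1's history but not c2's: {c1, c10, c12, c19, c4, c8, c9} — 7 commits.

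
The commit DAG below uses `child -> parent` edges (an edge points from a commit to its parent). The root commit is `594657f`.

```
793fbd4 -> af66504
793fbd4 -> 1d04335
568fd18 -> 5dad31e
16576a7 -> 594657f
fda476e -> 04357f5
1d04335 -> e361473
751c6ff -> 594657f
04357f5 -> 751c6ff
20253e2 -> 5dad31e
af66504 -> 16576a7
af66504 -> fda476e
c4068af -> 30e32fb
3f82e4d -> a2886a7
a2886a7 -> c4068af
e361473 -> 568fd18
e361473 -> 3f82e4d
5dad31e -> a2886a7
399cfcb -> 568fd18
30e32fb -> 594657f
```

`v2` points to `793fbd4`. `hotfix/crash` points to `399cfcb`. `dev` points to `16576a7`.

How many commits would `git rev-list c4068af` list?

3

Walking parent pointers from c4068af: reachable set = {30e32fb, 594657f, c4068af}.
That is 3 commits.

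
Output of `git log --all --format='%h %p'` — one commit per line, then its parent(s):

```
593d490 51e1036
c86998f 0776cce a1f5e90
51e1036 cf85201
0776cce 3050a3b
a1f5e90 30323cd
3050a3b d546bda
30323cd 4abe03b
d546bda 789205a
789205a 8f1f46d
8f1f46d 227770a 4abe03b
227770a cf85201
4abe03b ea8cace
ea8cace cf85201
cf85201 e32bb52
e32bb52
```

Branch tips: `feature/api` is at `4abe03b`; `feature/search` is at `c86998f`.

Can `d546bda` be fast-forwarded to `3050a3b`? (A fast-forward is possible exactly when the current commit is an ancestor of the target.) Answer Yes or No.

A fast-forward from d546bda to 3050a3b is possible iff d546bda is an ancestor of 3050a3b.
Ancestors of 3050a3b: {227770a, 3050a3b, 4abe03b, 789205a, 8f1f46d, cf85201, d546bda, e32bb52, ea8cace}.
d546bda is among them, so fast-forward is possible.

Yes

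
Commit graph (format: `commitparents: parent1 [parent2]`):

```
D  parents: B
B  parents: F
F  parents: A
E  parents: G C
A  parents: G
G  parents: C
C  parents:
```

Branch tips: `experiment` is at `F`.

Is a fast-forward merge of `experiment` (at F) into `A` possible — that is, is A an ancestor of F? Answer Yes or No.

A fast-forward from A to F is possible iff A is an ancestor of F.
Ancestors of F: {A, C, F, G}.
A is among them, so fast-forward is possible.

Yes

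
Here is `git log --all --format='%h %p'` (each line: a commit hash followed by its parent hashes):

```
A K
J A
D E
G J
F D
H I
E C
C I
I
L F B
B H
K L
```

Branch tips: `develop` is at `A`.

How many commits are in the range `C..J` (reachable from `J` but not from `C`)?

9

Reachable from J: {A, B, C, D, E, F, H, I, J, K, L}.
Reachable from C: {C, I}.
In J's history but not C's: {A, B, D, E, F, H, J, K, L} — 9 commits.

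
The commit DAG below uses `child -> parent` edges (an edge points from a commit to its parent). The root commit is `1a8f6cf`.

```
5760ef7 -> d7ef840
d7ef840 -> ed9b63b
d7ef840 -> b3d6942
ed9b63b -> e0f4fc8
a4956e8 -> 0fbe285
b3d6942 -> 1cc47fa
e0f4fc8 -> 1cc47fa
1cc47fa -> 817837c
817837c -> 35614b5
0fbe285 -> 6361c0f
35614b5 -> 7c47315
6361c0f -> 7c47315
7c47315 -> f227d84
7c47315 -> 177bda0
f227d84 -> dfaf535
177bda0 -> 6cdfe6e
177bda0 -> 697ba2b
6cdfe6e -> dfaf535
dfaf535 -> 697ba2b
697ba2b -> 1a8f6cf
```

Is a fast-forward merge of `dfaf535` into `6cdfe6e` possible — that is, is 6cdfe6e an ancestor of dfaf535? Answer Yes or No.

A fast-forward from 6cdfe6e to dfaf535 is possible iff 6cdfe6e is an ancestor of dfaf535.
Ancestors of dfaf535: {1a8f6cf, 697ba2b, dfaf535}.
6cdfe6e is not among them, so fast-forward is not possible.

No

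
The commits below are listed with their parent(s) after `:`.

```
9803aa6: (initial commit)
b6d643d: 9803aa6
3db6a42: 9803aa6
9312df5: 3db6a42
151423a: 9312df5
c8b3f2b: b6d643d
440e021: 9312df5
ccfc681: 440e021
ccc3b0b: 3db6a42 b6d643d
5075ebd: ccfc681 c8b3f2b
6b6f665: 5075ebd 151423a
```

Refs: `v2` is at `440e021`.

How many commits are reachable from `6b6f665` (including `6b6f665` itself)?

10

Walking parent pointers from 6b6f665: reachable set = {151423a, 3db6a42, 440e021, 5075ebd, 6b6f665, 9312df5, 9803aa6, b6d643d, c8b3f2b, ccfc681}.
That is 10 commits.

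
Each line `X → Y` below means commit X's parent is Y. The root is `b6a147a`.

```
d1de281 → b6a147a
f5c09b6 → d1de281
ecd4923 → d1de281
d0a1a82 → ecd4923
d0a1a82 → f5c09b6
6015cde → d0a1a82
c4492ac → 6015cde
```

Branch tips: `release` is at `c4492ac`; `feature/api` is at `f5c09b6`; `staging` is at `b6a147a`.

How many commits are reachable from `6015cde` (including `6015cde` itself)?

Walking parent pointers from 6015cde: reachable set = {6015cde, b6a147a, d0a1a82, d1de281, ecd4923, f5c09b6}.
That is 6 commits.

6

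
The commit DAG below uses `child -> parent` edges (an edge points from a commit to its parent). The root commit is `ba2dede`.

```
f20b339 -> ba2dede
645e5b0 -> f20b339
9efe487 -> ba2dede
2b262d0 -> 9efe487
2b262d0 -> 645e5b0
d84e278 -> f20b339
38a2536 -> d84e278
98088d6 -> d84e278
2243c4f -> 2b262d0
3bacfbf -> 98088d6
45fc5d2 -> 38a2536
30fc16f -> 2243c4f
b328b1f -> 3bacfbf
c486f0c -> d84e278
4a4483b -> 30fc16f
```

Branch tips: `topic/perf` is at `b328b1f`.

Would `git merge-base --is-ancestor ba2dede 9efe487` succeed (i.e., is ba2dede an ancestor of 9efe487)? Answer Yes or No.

Ancestors of 9efe487 (commits reachable by following parents): {9efe487, ba2dede}.
ba2dede is in that set, so it is an ancestor of 9efe487.

Yes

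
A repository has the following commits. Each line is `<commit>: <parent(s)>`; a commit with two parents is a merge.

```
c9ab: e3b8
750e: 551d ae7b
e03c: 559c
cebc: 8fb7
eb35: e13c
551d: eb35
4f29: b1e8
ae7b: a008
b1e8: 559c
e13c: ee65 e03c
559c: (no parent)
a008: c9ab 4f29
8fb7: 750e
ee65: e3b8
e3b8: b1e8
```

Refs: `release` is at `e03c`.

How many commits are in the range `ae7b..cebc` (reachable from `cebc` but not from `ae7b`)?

Reachable from cebc: {4f29, 551d, 559c, 750e, 8fb7, a008, ae7b, b1e8, c9ab, cebc, e03c, e13c, e3b8, eb35, ee65}.
Reachable from ae7b: {4f29, 559c, a008, ae7b, b1e8, c9ab, e3b8}.
In cebc's history but not ae7b's: {551d, 750e, 8fb7, cebc, e03c, e13c, eb35, ee65} — 8 commits.

8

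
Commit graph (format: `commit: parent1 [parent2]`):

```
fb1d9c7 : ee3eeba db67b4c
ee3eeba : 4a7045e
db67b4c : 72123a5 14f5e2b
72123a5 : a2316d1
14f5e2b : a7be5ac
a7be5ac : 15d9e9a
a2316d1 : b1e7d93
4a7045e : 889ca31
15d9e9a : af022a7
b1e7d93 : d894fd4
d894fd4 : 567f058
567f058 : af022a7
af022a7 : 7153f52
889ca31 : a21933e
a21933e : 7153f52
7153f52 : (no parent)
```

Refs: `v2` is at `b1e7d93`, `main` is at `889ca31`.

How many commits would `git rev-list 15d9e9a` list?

Walking parent pointers from 15d9e9a: reachable set = {15d9e9a, 7153f52, af022a7}.
That is 3 commits.

3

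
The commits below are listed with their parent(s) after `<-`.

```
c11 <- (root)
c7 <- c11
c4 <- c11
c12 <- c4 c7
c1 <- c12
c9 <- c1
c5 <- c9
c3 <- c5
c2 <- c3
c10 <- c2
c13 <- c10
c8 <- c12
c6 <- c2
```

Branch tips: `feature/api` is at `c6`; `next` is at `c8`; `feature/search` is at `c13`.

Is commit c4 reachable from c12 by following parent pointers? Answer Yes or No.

Yes

Ancestors of c12 (commits reachable by following parents): {c11, c12, c4, c7}.
c4 is in that set, so it is an ancestor of c12.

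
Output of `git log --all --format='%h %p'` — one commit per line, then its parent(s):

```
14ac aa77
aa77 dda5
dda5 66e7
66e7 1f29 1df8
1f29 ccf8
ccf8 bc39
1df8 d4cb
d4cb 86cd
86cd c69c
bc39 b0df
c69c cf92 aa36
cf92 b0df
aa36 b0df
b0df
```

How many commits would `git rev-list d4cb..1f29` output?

3

Reachable from 1f29: {1f29, b0df, bc39, ccf8}.
Reachable from d4cb: {86cd, aa36, b0df, c69c, cf92, d4cb}.
In 1f29's history but not d4cb's: {1f29, bc39, ccf8} — 3 commits.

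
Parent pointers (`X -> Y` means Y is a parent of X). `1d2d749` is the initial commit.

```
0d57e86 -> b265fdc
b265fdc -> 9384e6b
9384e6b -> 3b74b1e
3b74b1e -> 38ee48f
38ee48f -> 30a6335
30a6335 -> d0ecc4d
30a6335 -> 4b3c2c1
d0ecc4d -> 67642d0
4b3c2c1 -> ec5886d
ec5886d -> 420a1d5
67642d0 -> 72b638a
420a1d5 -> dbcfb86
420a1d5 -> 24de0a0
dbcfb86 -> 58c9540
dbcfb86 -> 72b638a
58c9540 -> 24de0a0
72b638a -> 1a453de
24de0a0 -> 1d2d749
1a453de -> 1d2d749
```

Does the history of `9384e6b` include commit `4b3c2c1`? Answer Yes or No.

Ancestors of 9384e6b (commits reachable by following parents): {1a453de, 1d2d749, 24de0a0, 30a6335, 38ee48f, 3b74b1e, 420a1d5, 4b3c2c1, 58c9540, 67642d0, 72b638a, 9384e6b, d0ecc4d, dbcfb86, ec5886d}.
4b3c2c1 is in that set, so it is an ancestor of 9384e6b.

Yes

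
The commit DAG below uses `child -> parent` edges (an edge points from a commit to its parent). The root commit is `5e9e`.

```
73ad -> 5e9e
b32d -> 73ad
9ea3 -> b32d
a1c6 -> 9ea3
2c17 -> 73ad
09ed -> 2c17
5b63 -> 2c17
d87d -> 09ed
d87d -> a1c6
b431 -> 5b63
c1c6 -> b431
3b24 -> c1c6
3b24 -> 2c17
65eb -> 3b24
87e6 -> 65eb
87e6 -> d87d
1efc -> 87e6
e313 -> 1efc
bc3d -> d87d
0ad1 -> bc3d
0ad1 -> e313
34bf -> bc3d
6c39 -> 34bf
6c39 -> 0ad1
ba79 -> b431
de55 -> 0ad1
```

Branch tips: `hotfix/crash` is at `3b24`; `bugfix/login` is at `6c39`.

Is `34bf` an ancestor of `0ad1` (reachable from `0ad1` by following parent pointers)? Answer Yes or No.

No

Ancestors of 0ad1: {09ed, 0ad1, 1efc, 2c17, 3b24, 5b63, 5e9e, 65eb, 73ad, 87e6, 9ea3, a1c6, b32d, b431, bc3d, c1c6, d87d, e313}.
34bf is not in that set, so it is not an ancestor of 0ad1.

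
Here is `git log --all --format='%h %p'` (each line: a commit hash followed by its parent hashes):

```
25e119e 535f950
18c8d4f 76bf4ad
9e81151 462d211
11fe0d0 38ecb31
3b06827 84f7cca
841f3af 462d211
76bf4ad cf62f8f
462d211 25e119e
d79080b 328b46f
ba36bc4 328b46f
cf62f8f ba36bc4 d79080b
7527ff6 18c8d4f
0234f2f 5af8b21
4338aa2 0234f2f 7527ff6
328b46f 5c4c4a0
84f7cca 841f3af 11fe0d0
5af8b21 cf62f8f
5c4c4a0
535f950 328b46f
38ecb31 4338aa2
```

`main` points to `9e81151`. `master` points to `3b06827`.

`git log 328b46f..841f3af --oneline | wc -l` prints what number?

Reachable from 841f3af: {25e119e, 328b46f, 462d211, 535f950, 5c4c4a0, 841f3af}.
Reachable from 328b46f: {328b46f, 5c4c4a0}.
In 841f3af's history but not 328b46f's: {25e119e, 462d211, 535f950, 841f3af} — 4 commits.

4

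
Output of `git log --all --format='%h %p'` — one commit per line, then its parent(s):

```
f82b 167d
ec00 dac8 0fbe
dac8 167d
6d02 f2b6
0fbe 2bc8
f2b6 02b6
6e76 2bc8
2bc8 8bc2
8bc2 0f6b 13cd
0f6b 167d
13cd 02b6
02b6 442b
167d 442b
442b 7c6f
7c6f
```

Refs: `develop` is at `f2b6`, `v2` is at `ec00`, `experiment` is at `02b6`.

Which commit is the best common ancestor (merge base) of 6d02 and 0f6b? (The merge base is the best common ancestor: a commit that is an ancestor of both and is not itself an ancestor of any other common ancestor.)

Ancestors of 6d02: {02b6, 442b, 6d02, 7c6f, f2b6}.
Ancestors of 0f6b: {0f6b, 167d, 442b, 7c6f}.
Common ancestors: {442b, 7c6f}.
Among these, 442b is not an ancestor of any other common ancestor — it is the merge base.

442b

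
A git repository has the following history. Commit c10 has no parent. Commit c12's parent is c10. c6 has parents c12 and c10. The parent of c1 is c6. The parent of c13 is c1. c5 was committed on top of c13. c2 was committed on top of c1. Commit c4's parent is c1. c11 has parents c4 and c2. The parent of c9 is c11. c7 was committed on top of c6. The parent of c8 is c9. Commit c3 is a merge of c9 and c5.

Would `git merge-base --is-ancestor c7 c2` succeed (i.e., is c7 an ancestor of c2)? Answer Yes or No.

No

Ancestors of c2: {c1, c10, c12, c2, c6}.
c7 is not in that set, so it is not an ancestor of c2.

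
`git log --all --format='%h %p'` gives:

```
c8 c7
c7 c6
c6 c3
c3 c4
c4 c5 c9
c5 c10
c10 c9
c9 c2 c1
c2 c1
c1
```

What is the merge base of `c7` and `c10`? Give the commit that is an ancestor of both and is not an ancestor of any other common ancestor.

c10

Ancestors of c7: {c1, c10, c2, c3, c4, c5, c6, c7, c9}.
Ancestors of c10: {c1, c10, c2, c9}.
Common ancestors: {c1, c10, c2, c9}.
Among these, c10 is not an ancestor of any other common ancestor — it is the merge base.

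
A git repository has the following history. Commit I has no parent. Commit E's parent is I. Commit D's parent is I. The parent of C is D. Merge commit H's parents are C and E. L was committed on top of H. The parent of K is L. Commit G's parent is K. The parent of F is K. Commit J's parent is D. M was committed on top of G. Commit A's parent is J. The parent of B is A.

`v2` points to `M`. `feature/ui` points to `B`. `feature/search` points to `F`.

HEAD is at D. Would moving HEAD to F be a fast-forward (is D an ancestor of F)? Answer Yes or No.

Yes

A fast-forward from D to F is possible iff D is an ancestor of F.
Ancestors of F: {C, D, E, F, H, I, K, L}.
D is among them, so fast-forward is possible.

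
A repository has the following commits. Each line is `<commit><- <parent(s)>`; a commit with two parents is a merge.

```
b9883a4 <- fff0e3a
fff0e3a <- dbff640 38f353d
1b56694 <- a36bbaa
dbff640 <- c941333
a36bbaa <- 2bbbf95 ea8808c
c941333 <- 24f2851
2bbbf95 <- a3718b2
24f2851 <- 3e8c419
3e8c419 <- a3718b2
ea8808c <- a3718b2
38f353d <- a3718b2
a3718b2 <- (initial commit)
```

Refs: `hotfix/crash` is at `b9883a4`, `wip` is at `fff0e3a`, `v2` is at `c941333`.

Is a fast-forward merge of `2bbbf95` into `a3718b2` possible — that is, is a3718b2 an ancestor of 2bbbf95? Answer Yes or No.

A fast-forward from a3718b2 to 2bbbf95 is possible iff a3718b2 is an ancestor of 2bbbf95.
Ancestors of 2bbbf95: {2bbbf95, a3718b2}.
a3718b2 is among them, so fast-forward is possible.

Yes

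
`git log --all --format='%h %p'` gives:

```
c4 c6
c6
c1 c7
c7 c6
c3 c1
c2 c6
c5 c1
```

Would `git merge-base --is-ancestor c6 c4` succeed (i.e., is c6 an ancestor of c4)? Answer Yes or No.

Yes

Ancestors of c4 (commits reachable by following parents): {c4, c6}.
c6 is in that set, so it is an ancestor of c4.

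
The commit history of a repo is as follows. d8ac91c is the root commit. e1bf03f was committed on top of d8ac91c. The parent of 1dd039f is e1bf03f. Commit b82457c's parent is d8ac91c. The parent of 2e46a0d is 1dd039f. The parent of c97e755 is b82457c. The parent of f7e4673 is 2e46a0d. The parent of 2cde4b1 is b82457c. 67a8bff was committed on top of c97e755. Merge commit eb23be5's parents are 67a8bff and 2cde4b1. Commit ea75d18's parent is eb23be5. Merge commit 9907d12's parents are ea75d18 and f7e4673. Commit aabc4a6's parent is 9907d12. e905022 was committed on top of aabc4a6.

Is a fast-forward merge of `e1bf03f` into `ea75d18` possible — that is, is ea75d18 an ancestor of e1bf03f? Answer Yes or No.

A fast-forward from ea75d18 to e1bf03f is possible iff ea75d18 is an ancestor of e1bf03f.
Ancestors of e1bf03f: {d8ac91c, e1bf03f}.
ea75d18 is not among them, so fast-forward is not possible.

No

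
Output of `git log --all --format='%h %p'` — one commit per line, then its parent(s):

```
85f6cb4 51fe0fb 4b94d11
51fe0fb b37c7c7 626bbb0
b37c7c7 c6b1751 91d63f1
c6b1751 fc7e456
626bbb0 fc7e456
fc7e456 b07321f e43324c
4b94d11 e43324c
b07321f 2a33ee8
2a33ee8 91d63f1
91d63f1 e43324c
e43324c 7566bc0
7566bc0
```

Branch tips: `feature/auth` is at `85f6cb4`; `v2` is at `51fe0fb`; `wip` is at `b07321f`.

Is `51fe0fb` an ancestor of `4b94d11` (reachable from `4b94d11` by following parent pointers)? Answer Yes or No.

No

Ancestors of 4b94d11: {4b94d11, 7566bc0, e43324c}.
51fe0fb is not in that set, so it is not an ancestor of 4b94d11.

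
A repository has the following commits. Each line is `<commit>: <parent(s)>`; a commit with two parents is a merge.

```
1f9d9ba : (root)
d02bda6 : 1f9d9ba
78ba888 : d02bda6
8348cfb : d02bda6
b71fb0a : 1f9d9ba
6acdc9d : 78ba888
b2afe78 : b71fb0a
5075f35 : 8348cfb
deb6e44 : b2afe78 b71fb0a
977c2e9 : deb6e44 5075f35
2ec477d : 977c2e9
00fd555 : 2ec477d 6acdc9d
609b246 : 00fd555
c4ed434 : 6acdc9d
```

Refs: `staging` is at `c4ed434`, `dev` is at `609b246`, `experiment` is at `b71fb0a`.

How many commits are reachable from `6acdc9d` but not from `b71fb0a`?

Reachable from 6acdc9d: {1f9d9ba, 6acdc9d, 78ba888, d02bda6}.
Reachable from b71fb0a: {1f9d9ba, b71fb0a}.
In 6acdc9d's history but not b71fb0a's: {6acdc9d, 78ba888, d02bda6} — 3 commits.

3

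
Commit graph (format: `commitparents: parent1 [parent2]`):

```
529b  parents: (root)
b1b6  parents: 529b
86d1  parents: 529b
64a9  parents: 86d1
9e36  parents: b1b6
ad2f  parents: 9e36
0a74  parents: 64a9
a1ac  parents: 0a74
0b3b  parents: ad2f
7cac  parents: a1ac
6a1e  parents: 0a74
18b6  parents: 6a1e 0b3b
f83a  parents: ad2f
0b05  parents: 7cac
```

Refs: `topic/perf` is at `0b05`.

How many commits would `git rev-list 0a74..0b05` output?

3

Reachable from 0b05: {0a74, 0b05, 529b, 64a9, 7cac, 86d1, a1ac}.
Reachable from 0a74: {0a74, 529b, 64a9, 86d1}.
In 0b05's history but not 0a74's: {0b05, 7cac, a1ac} — 3 commits.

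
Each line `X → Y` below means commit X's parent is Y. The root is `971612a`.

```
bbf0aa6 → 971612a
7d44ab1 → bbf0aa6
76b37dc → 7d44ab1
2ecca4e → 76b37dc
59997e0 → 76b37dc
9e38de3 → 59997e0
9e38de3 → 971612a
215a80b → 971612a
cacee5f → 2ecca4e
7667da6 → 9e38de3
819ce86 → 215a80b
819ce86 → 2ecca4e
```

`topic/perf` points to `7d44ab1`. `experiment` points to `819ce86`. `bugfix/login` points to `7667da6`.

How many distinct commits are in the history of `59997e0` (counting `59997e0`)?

Walking parent pointers from 59997e0: reachable set = {59997e0, 76b37dc, 7d44ab1, 971612a, bbf0aa6}.
That is 5 commits.

5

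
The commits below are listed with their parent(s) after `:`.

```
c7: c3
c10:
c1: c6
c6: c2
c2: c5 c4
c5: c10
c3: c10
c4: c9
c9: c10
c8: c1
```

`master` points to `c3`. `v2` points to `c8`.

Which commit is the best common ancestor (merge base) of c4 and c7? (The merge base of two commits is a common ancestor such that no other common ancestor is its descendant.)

Ancestors of c4: {c10, c4, c9}.
Ancestors of c7: {c10, c3, c7}.
Common ancestors: {c10}.
The only common ancestor is c10, so it is the merge base.

c10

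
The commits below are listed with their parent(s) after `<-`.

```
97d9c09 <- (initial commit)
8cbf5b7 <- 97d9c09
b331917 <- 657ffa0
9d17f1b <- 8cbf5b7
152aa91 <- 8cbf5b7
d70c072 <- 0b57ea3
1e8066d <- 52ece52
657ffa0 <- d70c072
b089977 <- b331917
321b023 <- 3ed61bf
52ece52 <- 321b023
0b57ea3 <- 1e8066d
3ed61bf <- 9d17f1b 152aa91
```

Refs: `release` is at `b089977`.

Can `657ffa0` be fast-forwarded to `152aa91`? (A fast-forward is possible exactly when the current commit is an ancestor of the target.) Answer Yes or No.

A fast-forward from 657ffa0 to 152aa91 is possible iff 657ffa0 is an ancestor of 152aa91.
Ancestors of 152aa91: {152aa91, 8cbf5b7, 97d9c09}.
657ffa0 is not among them, so fast-forward is not possible.

No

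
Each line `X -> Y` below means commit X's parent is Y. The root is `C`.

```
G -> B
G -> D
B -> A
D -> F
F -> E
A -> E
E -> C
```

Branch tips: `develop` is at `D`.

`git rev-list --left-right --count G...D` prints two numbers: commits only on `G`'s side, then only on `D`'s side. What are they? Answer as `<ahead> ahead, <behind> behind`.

Reachable from G: {A, B, C, D, E, F, G}.
Reachable from D: {C, D, E, F}.
Only in G's history (ahead): {A, B, G} — 3.
Only in D's history (behind): {} — 0.

3 ahead, 0 behind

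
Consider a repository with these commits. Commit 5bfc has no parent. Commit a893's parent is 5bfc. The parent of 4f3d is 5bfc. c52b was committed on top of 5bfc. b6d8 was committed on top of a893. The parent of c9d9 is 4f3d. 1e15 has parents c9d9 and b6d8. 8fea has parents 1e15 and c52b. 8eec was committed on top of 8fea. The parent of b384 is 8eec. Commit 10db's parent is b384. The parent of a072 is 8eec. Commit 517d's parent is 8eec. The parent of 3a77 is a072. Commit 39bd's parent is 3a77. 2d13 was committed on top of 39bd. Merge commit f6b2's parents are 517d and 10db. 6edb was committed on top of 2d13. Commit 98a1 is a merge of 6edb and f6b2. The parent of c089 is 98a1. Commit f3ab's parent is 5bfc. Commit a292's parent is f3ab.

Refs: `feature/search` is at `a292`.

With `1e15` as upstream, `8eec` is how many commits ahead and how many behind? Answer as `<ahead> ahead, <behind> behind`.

Reachable from 8eec: {1e15, 4f3d, 5bfc, 8eec, 8fea, a893, b6d8, c52b, c9d9}.
Reachable from 1e15: {1e15, 4f3d, 5bfc, a893, b6d8, c9d9}.
Only in 8eec's history (ahead): {8eec, 8fea, c52b} — 3.
Only in 1e15's history (behind): {} — 0.

3 ahead, 0 behind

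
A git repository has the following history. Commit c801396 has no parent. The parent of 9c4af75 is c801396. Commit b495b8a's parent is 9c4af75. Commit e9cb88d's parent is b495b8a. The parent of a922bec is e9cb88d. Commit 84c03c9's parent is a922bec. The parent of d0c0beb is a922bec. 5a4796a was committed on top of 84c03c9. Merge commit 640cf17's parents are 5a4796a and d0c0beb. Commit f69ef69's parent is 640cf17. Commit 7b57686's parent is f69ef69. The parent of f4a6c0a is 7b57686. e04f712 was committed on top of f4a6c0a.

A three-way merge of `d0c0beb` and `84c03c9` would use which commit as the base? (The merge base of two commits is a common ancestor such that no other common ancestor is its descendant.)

Ancestors of d0c0beb: {9c4af75, a922bec, b495b8a, c801396, d0c0beb, e9cb88d}.
Ancestors of 84c03c9: {84c03c9, 9c4af75, a922bec, b495b8a, c801396, e9cb88d}.
Common ancestors: {9c4af75, a922bec, b495b8a, c801396, e9cb88d}.
Among these, a922bec is not an ancestor of any other common ancestor — it is the merge base.

a922bec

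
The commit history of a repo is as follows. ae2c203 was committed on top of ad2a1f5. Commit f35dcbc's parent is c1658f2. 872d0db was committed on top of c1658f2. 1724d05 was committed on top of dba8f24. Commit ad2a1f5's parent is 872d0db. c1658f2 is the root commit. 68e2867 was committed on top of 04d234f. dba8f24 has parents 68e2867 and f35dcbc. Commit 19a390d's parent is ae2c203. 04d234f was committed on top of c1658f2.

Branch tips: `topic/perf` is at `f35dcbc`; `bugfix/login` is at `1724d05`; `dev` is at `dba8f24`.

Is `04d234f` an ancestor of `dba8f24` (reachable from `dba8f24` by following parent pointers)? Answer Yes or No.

Ancestors of dba8f24 (commits reachable by following parents): {04d234f, 68e2867, c1658f2, dba8f24, f35dcbc}.
04d234f is in that set, so it is an ancestor of dba8f24.

Yes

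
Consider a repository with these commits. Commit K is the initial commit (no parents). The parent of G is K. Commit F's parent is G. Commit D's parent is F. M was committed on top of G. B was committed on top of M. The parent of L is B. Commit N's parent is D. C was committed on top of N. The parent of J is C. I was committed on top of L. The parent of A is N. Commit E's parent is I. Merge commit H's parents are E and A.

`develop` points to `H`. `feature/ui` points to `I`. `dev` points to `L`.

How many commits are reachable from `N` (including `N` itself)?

5

Walking parent pointers from N: reachable set = {D, F, G, K, N}.
That is 5 commits.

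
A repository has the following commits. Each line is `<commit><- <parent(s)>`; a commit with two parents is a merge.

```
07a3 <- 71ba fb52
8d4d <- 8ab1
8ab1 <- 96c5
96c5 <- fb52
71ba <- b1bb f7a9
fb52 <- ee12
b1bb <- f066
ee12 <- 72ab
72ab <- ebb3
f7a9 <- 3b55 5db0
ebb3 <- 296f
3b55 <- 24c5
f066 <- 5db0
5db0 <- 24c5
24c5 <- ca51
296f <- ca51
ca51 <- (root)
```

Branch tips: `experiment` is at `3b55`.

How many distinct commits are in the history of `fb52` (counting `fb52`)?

Walking parent pointers from fb52: reachable set = {296f, 72ab, ca51, ebb3, ee12, fb52}.
That is 6 commits.

6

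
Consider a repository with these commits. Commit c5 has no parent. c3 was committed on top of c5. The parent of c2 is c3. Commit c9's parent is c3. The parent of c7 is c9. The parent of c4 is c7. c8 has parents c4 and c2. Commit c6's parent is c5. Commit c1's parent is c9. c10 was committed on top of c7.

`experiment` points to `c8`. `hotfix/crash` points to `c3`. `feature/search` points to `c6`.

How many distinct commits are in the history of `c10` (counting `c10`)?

Walking parent pointers from c10: reachable set = {c10, c3, c5, c7, c9}.
That is 5 commits.

5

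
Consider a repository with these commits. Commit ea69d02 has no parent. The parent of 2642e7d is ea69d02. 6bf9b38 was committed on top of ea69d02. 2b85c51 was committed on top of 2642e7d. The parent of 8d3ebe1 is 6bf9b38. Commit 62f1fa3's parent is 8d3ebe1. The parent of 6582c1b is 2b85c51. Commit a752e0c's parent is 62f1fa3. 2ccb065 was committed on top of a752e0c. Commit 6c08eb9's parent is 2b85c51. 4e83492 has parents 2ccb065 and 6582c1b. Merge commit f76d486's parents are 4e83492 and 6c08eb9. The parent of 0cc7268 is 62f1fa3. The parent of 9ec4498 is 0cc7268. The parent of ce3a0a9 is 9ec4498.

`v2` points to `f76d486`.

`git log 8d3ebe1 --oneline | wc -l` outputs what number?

Walking parent pointers from 8d3ebe1: reachable set = {6bf9b38, 8d3ebe1, ea69d02}.
That is 3 commits.

3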